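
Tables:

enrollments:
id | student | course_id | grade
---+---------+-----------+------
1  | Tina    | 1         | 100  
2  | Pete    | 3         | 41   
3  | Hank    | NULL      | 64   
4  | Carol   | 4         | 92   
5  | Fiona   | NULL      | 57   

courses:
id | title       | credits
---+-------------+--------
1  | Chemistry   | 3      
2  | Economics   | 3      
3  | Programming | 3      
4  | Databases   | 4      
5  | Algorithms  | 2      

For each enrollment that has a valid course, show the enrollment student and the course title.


INNER JOIN keeps only enrollments rows whose course_id matches an id in courses. Walk through each enrollment:
  - enrollment 1 (Tina): course_id=1 -> matches Chemistry
  - enrollment 2 (Pete): course_id=3 -> matches Programming
  - enrollment 3 (Hank): course_id=NULL, no match -> dropped
  - enrollment 4 (Carol): course_id=4 -> matches Databases
  - enrollment 5 (Fiona): course_id=NULL, no match -> dropped
So 2 of 5 rows are dropped.

SQL:
SELECT a.student, b.title AS course
FROM enrollments a
INNER JOIN courses b ON a.course_id = b.id

Result:
student | course     
--------+------------
Tina    | Chemistry  
Pete    | Programming
Carol   | Databases  


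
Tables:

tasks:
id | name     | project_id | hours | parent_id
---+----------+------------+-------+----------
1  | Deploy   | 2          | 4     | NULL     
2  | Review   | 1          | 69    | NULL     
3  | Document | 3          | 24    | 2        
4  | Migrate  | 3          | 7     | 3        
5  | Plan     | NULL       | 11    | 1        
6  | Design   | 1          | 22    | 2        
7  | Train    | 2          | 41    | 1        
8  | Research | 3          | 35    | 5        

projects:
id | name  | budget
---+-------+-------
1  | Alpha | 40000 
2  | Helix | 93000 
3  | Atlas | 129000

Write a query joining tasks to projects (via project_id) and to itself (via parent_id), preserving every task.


Two LEFT JOINs from the same base table tasks: one to projects via project_id, one to tasks itself via parent_id. Both are LEFT so every task is preserved.
Match against projects:
  - task 1 (Deploy): project_id=2 -> matches Helix
  - task 2 (Review): project_id=1 -> matches Alpha
  - task 3 (Document): project_id=3 -> matches Atlas
  - task 4 (Migrate): project_id=3 -> matches Atlas
  - task 5 (Plan): project_id=NULL, no match -> kept with NULL
  - task 6 (Design): project_id=1 -> matches Alpha
  - task 7 (Train): project_id=2 -> matches Helix
  - task 8 (Research): project_id=3 -> matches Atlas
Match against tasks (self):
  - task 1 (Deploy): parent_id=NULL -> NULL
  - task 2 (Review): parent_id=NULL -> NULL
  - task 3 (Document): parent_id=2 -> Review
  - task 4 (Migrate): parent_id=3 -> Document
  - task 5 (Plan): parent_id=1 -> Deploy
  - task 6 (Design): parent_id=2 -> Review
  - task 7 (Train): parent_id=1 -> Deploy
  - task 8 (Research): parent_id=5 -> Plan

SQL:
SELECT a.name, b.name AS project, c.name AS parent
FROM tasks a
LEFT JOIN projects b ON a.project_id = b.id
LEFT JOIN tasks c ON a.parent_id = c.id

Result:
name     | project | parent  
---------+---------+---------
Deploy   | Helix   | NULL    
Review   | Alpha   | NULL    
Document | Atlas   | Review  
Migrate  | Atlas   | Document
Plan     | NULL    | Deploy  
Design   | Alpha   | Review  
Train    | Helix   | Deploy  
Research | Atlas   | Plan    


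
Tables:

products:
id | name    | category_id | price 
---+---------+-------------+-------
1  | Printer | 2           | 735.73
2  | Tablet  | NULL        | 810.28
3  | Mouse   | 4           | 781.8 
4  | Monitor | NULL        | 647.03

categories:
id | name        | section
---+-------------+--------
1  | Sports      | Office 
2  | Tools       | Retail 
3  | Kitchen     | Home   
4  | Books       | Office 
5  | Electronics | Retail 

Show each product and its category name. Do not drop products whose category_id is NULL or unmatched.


LEFT JOIN keeps every row from products (the left table); where category_id has no match in categories, the category columns become NULL. Walk through each product:
  - product 1 (Printer): category_id=2 -> matches Tools
  - product 2 (Tablet): category_id=NULL, no match -> kept with NULL
  - product 3 (Mouse): category_id=4 -> matches Books
  - product 4 (Monitor): category_id=NULL, no match -> kept with NULL
All 4 rows appear; 2 have NULL category.

SQL:
SELECT a.name, b.name AS category
FROM products a
LEFT JOIN categories b ON a.category_id = b.id

Result:
name    | category
--------+---------
Printer | Tools   
Tablet  | NULL    
Mouse   | Books   
Monitor | NULL    


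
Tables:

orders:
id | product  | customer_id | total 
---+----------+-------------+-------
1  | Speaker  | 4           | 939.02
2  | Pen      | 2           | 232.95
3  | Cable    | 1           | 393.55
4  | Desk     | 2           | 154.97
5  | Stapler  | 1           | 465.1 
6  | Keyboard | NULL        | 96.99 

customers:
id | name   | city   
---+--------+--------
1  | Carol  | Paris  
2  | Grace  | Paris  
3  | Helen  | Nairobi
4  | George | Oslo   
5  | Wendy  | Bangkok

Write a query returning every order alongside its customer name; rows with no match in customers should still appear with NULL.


LEFT JOIN keeps every row from orders (the left table); where customer_id has no match in customers, the customer columns become NULL. Walk through each order:
  - order 1 (Speaker): customer_id=4 -> matches George
  - order 2 (Pen): customer_id=2 -> matches Grace
  - order 3 (Cable): customer_id=1 -> matches Carol
  - order 4 (Desk): customer_id=2 -> matches Grace
  - order 5 (Stapler): customer_id=1 -> matches Carol
  - order 6 (Keyboard): customer_id=NULL, no match -> kept with NULL
All 6 rows appear; 1 has NULL customer.

SQL:
SELECT a.product, b.name AS customer
FROM orders a
LEFT JOIN customers b ON a.customer_id = b.id

Result:
product  | customer
---------+---------
Speaker  | George  
Pen      | Grace   
Cable    | Carol   
Desk     | Grace   
Stapler  | Carol   
Keyboard | NULL    


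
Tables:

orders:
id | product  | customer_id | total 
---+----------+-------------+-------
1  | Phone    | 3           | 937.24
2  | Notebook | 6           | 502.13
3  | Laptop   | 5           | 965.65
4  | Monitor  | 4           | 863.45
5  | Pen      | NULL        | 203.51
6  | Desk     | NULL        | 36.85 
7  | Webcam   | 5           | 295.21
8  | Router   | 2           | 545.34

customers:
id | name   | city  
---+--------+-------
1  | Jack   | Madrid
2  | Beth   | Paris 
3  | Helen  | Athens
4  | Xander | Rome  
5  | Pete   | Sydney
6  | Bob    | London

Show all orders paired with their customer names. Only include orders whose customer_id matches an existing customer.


INNER JOIN keeps only orders rows whose customer_id matches an id in customers. Walk through each order:
  - order 1 (Phone): customer_id=3 -> matches Helen
  - order 2 (Notebook): customer_id=6 -> matches Bob
  - order 3 (Laptop): customer_id=5 -> matches Pete
  - order 4 (Monitor): customer_id=4 -> matches Xander
  - order 5 (Pen): customer_id=NULL, no match -> dropped
  - order 6 (Desk): customer_id=NULL, no match -> dropped
  - order 7 (Webcam): customer_id=5 -> matches Pete
  - order 8 (Router): customer_id=2 -> matches Beth
So 2 of 8 rows are dropped.

SQL:
SELECT a.product, b.name AS customer
FROM orders a
INNER JOIN customers b ON a.customer_id = b.id

Result:
product  | customer
---------+---------
Phone    | Helen   
Notebook | Bob     
Laptop   | Pete    
Monitor  | Xander  
Webcam   | Pete    
Router   | Beth    


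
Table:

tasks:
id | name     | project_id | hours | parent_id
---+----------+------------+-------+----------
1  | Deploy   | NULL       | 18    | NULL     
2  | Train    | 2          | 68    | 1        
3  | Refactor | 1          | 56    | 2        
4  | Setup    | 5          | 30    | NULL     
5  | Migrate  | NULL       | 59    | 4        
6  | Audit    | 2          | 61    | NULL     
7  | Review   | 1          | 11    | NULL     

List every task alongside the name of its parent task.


This is a self-join: tasks is joined to a second copy of itself, matching each row's parent_id to another row's id. Use LEFT JOIN so rows with parent_id=NULL are kept.
  - task 1 (Deploy): parent_id=NULL -> NULL
  - task 2 (Train): parent_id=1 -> Deploy
  - task 3 (Refactor): parent_id=2 -> Train
  - task 4 (Setup): parent_id=NULL -> NULL
  - task 5 (Migrate): parent_id=4 -> Setup
  - task 6 (Audit): parent_id=NULL -> NULL
  - task 7 (Review): parent_id=NULL -> NULL

SQL:
SELECT a.name AS item, b.name AS parent
FROM tasks a
LEFT JOIN tasks b ON a.parent_id = b.id

Result:
item     | parent
---------+-------
Deploy   | NULL  
Train    | Deploy
Refactor | Train 
Setup    | NULL  
Migrate  | Setup 
Audit    | NULL  
Review   | NULL  


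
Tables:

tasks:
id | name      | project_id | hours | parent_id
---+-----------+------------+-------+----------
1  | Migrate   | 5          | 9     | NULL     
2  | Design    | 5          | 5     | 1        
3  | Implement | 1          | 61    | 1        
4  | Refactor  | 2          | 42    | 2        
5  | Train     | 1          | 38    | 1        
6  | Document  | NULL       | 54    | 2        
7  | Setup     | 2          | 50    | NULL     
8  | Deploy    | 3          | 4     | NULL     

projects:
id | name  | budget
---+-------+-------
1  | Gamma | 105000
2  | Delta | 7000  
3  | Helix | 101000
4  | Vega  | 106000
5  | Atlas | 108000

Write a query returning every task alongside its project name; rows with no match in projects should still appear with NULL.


LEFT JOIN keeps every row from tasks (the left table); where project_id has no match in projects, the project columns become NULL. Walk through each task:
  - task 1 (Migrate): project_id=5 -> matches Atlas
  - task 2 (Design): project_id=5 -> matches Atlas
  - task 3 (Implement): project_id=1 -> matches Gamma
  - task 4 (Refactor): project_id=2 -> matches Delta
  - task 5 (Train): project_id=1 -> matches Gamma
  - task 6 (Document): project_id=NULL, no match -> kept with NULL
  - task 7 (Setup): project_id=2 -> matches Delta
  - task 8 (Deploy): project_id=3 -> matches Helix
All 8 rows appear; 1 has NULL project.

SQL:
SELECT a.name, b.name AS project
FROM tasks a
LEFT JOIN projects b ON a.project_id = b.id

Result:
name      | project
----------+--------
Migrate   | Atlas  
Design    | Atlas  
Implement | Gamma  
Refactor  | Delta  
Train     | Gamma  
Document  | NULL   
Setup     | Delta  
Deploy    | Helix  


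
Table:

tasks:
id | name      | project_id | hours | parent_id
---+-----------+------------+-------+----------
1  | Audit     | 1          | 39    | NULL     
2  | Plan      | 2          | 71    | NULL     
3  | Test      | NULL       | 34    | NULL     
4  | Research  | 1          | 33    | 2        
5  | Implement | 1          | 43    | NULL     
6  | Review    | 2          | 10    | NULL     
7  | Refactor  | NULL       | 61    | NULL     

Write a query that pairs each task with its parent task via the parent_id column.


This is a self-join: tasks is joined to a second copy of itself, matching each row's parent_id to another row's id. Use LEFT JOIN so rows with parent_id=NULL are kept.
  - task 1 (Audit): parent_id=NULL -> NULL
  - task 2 (Plan): parent_id=NULL -> NULL
  - task 3 (Test): parent_id=NULL -> NULL
  - task 4 (Research): parent_id=2 -> Plan
  - task 5 (Implement): parent_id=NULL -> NULL
  - task 6 (Review): parent_id=NULL -> NULL
  - task 7 (Refactor): parent_id=NULL -> NULL

SQL:
SELECT a.name AS item, b.name AS parent
FROM tasks a
LEFT JOIN tasks b ON a.parent_id = b.id

Result:
item      | parent
----------+-------
Audit     | NULL  
Plan      | NULL  
Test      | NULL  
Research  | Plan  
Implement | NULL  
Review    | NULL  
Refactor  | NULL  


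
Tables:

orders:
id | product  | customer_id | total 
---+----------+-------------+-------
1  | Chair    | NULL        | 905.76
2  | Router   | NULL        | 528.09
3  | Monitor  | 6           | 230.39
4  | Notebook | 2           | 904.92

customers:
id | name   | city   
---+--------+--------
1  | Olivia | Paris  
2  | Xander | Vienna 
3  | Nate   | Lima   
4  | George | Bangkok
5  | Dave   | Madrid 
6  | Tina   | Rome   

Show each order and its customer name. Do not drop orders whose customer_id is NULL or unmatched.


LEFT JOIN keeps every row from orders (the left table); where customer_id has no match in customers, the customer columns become NULL. Walk through each order:
  - order 1 (Chair): customer_id=NULL, no match -> kept with NULL
  - order 2 (Router): customer_id=NULL, no match -> kept with NULL
  - order 3 (Monitor): customer_id=6 -> matches Tina
  - order 4 (Notebook): customer_id=2 -> matches Xander
All 4 rows appear; 2 have NULL customer.

SQL:
SELECT a.product, b.name AS customer
FROM orders a
LEFT JOIN customers b ON a.customer_id = b.id

Result:
product  | customer
---------+---------
Chair    | NULL    
Router   | NULL    
Monitor  | Tina    
Notebook | Xander  


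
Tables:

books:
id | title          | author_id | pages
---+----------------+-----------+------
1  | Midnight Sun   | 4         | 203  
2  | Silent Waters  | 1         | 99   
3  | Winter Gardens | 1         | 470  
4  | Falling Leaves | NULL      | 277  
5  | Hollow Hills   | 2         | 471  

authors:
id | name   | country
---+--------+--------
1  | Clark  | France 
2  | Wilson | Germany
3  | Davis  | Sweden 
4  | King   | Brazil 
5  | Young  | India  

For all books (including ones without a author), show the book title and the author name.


LEFT JOIN keeps every row from books (the left table); where author_id has no match in authors, the author columns become NULL. Walk through each book:
  - book 1 (Midnight Sun): author_id=4 -> matches King
  - book 2 (Silent Waters): author_id=1 -> matches Clark
  - book 3 (Winter Gardens): author_id=1 -> matches Clark
  - book 4 (Falling Leaves): author_id=NULL, no match -> kept with NULL
  - book 5 (Hollow Hills): author_id=2 -> matches Wilson
All 5 rows appear; 1 has NULL author.

SQL:
SELECT a.title, b.name AS author
FROM books a
LEFT JOIN authors b ON a.author_id = b.id

Result:
title          | author
---------------+-------
Midnight Sun   | King  
Silent Waters  | Clark 
Winter Gardens | Clark 
Falling Leaves | NULL  
Hollow Hills   | Wilson


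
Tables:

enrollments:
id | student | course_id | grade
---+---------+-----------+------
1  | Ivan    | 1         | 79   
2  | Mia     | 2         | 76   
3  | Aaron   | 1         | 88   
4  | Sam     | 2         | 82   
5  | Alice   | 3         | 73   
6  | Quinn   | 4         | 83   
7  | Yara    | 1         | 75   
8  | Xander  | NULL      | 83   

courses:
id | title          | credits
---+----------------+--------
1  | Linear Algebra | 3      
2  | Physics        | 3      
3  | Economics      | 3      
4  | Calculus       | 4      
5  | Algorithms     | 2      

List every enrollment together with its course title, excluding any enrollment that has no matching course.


INNER JOIN keeps only enrollments rows whose course_id matches an id in courses. Walk through each enrollment:
  - enrollment 1 (Ivan): course_id=1 -> matches Linear Algebra
  - enrollment 2 (Mia): course_id=2 -> matches Physics
  - enrollment 3 (Aaron): course_id=1 -> matches Linear Algebra
  - enrollment 4 (Sam): course_id=2 -> matches Physics
  - enrollment 5 (Alice): course_id=3 -> matches Economics
  - enrollment 6 (Quinn): course_id=4 -> matches Calculus
  - enrollment 7 (Yara): course_id=1 -> matches Linear Algebra
  - enrollment 8 (Xander): course_id=NULL, no match -> dropped
So 1 of 8 rows is dropped.

SQL:
SELECT a.student, b.title AS course
FROM enrollments a
INNER JOIN courses b ON a.course_id = b.id

Result:
student | course        
--------+---------------
Ivan    | Linear Algebra
Mia     | Physics       
Aaron   | Linear Algebra
Sam     | Physics       
Alice   | Economics     
Quinn   | Calculus      
Yara    | Linear Algebra


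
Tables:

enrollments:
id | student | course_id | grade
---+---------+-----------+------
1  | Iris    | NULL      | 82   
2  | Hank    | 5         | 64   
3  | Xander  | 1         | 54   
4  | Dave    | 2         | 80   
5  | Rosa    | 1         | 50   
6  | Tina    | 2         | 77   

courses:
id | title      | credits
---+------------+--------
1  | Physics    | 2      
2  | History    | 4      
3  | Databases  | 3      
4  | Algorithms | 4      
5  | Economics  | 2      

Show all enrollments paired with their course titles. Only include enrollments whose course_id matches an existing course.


INNER JOIN keeps only enrollments rows whose course_id matches an id in courses. Walk through each enrollment:
  - enrollment 1 (Iris): course_id=NULL, no match -> dropped
  - enrollment 2 (Hank): course_id=5 -> matches Economics
  - enrollment 3 (Xander): course_id=1 -> matches Physics
  - enrollment 4 (Dave): course_id=2 -> matches History
  - enrollment 5 (Rosa): course_id=1 -> matches Physics
  - enrollment 6 (Tina): course_id=2 -> matches History
So 1 of 6 rows is dropped.

SQL:
SELECT a.student, b.title AS course
FROM enrollments a
INNER JOIN courses b ON a.course_id = b.id

Result:
student | course   
--------+----------
Hank    | Economics
Xander  | Physics  
Dave    | History  
Rosa    | Physics  
Tina    | History  


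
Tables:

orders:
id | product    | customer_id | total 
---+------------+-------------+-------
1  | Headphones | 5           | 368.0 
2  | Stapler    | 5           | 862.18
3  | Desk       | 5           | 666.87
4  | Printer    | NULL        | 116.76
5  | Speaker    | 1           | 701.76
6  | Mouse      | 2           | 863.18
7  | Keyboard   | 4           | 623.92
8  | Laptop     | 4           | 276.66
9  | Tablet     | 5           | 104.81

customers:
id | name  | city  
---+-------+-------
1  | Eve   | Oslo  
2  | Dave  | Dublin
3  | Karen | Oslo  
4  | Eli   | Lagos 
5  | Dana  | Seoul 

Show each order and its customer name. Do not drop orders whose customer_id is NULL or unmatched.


LEFT JOIN keeps every row from orders (the left table); where customer_id has no match in customers, the customer columns become NULL. Walk through each order:
  - order 1 (Headphones): customer_id=5 -> matches Dana
  - order 2 (Stapler): customer_id=5 -> matches Dana
  - order 3 (Desk): customer_id=5 -> matches Dana
  - order 4 (Printer): customer_id=NULL, no match -> kept with NULL
  - order 5 (Speaker): customer_id=1 -> matches Eve
  - order 6 (Mouse): customer_id=2 -> matches Dave
  - order 7 (Keyboard): customer_id=4 -> matches Eli
  - order 8 (Laptop): customer_id=4 -> matches Eli
  - order 9 (Tablet): customer_id=5 -> matches Dana
All 9 rows appear; 1 has NULL customer.

SQL:
SELECT a.product, b.name AS customer
FROM orders a
LEFT JOIN customers b ON a.customer_id = b.id

Result:
product    | customer
-----------+---------
Headphones | Dana    
Stapler    | Dana    
Desk       | Dana    
Printer    | NULL    
Speaker    | Eve     
Mouse      | Dave    
Keyboard   | Eli     
Laptop     | Eli     
Tablet     | Dana    


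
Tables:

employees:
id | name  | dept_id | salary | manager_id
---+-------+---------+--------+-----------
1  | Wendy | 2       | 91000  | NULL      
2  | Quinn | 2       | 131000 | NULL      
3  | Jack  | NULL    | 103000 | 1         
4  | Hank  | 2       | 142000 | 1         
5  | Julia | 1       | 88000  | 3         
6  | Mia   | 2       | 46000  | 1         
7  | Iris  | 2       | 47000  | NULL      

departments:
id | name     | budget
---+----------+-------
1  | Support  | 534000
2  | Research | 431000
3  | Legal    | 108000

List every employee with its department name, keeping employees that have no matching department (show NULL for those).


LEFT JOIN keeps every row from employees (the left table); where dept_id has no match in departments, the department columns become NULL. Walk through each employee:
  - employee 1 (Wendy): dept_id=2 -> matches Research
  - employee 2 (Quinn): dept_id=2 -> matches Research
  - employee 3 (Jack): dept_id=NULL, no match -> kept with NULL
  - employee 4 (Hank): dept_id=2 -> matches Research
  - employee 5 (Julia): dept_id=1 -> matches Support
  - employee 6 (Mia): dept_id=2 -> matches Research
  - employee 7 (Iris): dept_id=2 -> matches Research
All 7 rows appear; 1 has NULL department.

SQL:
SELECT a.name, b.name AS department
FROM employees a
LEFT JOIN departments b ON a.dept_id = b.id

Result:
name  | department
------+-----------
Wendy | Research  
Quinn | Research  
Jack  | NULL      
Hank  | Research  
Julia | Support   
Mia   | Research  
Iris  | Research  


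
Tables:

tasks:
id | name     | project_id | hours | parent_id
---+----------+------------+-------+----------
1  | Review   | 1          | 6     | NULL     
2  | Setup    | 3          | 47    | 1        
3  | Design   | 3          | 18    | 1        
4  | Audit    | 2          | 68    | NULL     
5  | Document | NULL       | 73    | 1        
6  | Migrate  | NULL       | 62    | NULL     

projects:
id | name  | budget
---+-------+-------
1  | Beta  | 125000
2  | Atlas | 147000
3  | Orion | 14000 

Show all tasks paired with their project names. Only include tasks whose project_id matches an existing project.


INNER JOIN keeps only tasks rows whose project_id matches an id in projects. Walk through each task:
  - task 1 (Review): project_id=1 -> matches Beta
  - task 2 (Setup): project_id=3 -> matches Orion
  - task 3 (Design): project_id=3 -> matches Orion
  - task 4 (Audit): project_id=2 -> matches Atlas
  - task 5 (Document): project_id=NULL, no match -> dropped
  - task 6 (Migrate): project_id=NULL, no match -> dropped
So 2 of 6 rows are dropped.

SQL:
SELECT a.name, b.name AS project
FROM tasks a
INNER JOIN projects b ON a.project_id = b.id

Result:
name   | project
-------+--------
Review | Beta   
Setup  | Orion  
Design | Orion  
Audit  | Atlas  


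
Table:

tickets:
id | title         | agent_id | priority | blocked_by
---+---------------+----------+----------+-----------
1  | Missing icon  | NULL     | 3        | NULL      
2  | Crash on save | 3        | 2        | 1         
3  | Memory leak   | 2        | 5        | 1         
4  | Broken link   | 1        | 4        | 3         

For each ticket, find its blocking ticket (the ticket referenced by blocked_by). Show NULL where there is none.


This is a self-join: tickets is joined to a second copy of itself, matching each row's blocked_by to another row's id. Use LEFT JOIN so rows with blocked_by=NULL are kept.
  - ticket 1 (Missing icon): blocked_by=NULL -> NULL
  - ticket 2 (Crash on save): blocked_by=1 -> Missing icon
  - ticket 3 (Memory leak): blocked_by=1 -> Missing icon
  - ticket 4 (Broken link): blocked_by=3 -> Memory leak

SQL:
SELECT a.title AS item, b.title AS blocked_by
FROM tickets a
LEFT JOIN tickets b ON a.blocked_by = b.id

Result:
item          | blocked_by  
--------------+-------------
Missing icon  | NULL        
Crash on save | Missing icon
Memory leak   | Missing icon
Broken link   | Memory leak 


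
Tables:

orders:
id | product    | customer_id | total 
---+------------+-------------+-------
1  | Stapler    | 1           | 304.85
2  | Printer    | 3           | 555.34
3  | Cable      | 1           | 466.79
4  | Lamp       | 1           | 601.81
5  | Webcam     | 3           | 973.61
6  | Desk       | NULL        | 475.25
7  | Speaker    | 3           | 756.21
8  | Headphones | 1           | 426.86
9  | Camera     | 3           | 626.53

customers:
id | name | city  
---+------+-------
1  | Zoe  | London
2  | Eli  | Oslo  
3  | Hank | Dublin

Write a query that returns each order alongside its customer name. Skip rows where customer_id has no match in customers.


INNER JOIN keeps only orders rows whose customer_id matches an id in customers. Walk through each order:
  - order 1 (Stapler): customer_id=1 -> matches Zoe
  - order 2 (Printer): customer_id=3 -> matches Hank
  - order 3 (Cable): customer_id=1 -> matches Zoe
  - order 4 (Lamp): customer_id=1 -> matches Zoe
  - order 5 (Webcam): customer_id=3 -> matches Hank
  - order 6 (Desk): customer_id=NULL, no match -> dropped
  - order 7 (Speaker): customer_id=3 -> matches Hank
  - order 8 (Headphones): customer_id=1 -> matches Zoe
  - order 9 (Camera): customer_id=3 -> matches Hank
So 1 of 9 rows is dropped.

SQL:
SELECT a.product, b.name AS customer
FROM orders a
INNER JOIN customers b ON a.customer_id = b.id

Result:
product    | customer
-----------+---------
Stapler    | Zoe     
Printer    | Hank    
Cable      | Zoe     
Lamp       | Zoe     
Webcam     | Hank    
Speaker    | Hank    
Headphones | Zoe     
Camera     | Hank    


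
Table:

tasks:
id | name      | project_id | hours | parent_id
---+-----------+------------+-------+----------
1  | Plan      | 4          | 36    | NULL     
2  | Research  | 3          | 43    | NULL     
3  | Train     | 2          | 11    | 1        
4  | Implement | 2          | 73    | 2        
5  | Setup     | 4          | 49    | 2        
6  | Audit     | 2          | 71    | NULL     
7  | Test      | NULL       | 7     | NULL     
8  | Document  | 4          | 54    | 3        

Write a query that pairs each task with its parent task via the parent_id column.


This is a self-join: tasks is joined to a second copy of itself, matching each row's parent_id to another row's id. Use LEFT JOIN so rows with parent_id=NULL are kept.
  - task 1 (Plan): parent_id=NULL -> NULL
  - task 2 (Research): parent_id=NULL -> NULL
  - task 3 (Train): parent_id=1 -> Plan
  - task 4 (Implement): parent_id=2 -> Research
  - task 5 (Setup): parent_id=2 -> Research
  - task 6 (Audit): parent_id=NULL -> NULL
  - task 7 (Test): parent_id=NULL -> NULL
  - task 8 (Document): parent_id=3 -> Train

SQL:
SELECT a.name AS item, b.name AS parent
FROM tasks a
LEFT JOIN tasks b ON a.parent_id = b.id

Result:
item      | parent  
----------+---------
Plan      | NULL    
Research  | NULL    
Train     | Plan    
Implement | Research
Setup     | Research
Audit     | NULL    
Test      | NULL    
Document  | Train   


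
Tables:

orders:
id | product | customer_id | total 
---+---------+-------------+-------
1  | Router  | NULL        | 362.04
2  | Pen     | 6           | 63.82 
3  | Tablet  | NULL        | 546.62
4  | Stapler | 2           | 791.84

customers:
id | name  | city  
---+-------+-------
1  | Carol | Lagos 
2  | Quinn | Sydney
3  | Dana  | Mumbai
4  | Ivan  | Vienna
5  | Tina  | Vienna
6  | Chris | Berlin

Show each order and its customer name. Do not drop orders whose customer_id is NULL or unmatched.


LEFT JOIN keeps every row from orders (the left table); where customer_id has no match in customers, the customer columns become NULL. Walk through each order:
  - order 1 (Router): customer_id=NULL, no match -> kept with NULL
  - order 2 (Pen): customer_id=6 -> matches Chris
  - order 3 (Tablet): customer_id=NULL, no match -> kept with NULL
  - order 4 (Stapler): customer_id=2 -> matches Quinn
All 4 rows appear; 2 have NULL customer.

SQL:
SELECT a.product, b.name AS customer
FROM orders a
LEFT JOIN customers b ON a.customer_id = b.id

Result:
product | customer
--------+---------
Router  | NULL    
Pen     | Chris   
Tablet  | NULL    
Stapler | Quinn   


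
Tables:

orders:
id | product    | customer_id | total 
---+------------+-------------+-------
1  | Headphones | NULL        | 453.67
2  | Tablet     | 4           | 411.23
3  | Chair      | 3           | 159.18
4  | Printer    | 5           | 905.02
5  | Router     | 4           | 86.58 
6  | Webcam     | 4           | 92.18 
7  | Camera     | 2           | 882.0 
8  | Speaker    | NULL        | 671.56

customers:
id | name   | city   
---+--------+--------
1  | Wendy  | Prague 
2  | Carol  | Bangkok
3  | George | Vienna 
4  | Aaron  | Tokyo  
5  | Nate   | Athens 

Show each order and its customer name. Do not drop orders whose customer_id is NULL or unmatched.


LEFT JOIN keeps every row from orders (the left table); where customer_id has no match in customers, the customer columns become NULL. Walk through each order:
  - order 1 (Headphones): customer_id=NULL, no match -> kept with NULL
  - order 2 (Tablet): customer_id=4 -> matches Aaron
  - order 3 (Chair): customer_id=3 -> matches George
  - order 4 (Printer): customer_id=5 -> matches Nate
  - order 5 (Router): customer_id=4 -> matches Aaron
  - order 6 (Webcam): customer_id=4 -> matches Aaron
  - order 7 (Camera): customer_id=2 -> matches Carol
  - order 8 (Speaker): customer_id=NULL, no match -> kept with NULL
All 8 rows appear; 2 have NULL customer.

SQL:
SELECT a.product, b.name AS customer
FROM orders a
LEFT JOIN customers b ON a.customer_id = b.id

Result:
product    | customer
-----------+---------
Headphones | NULL    
Tablet     | Aaron   
Chair      | George  
Printer    | Nate    
Router     | Aaron   
Webcam     | Aaron   
Camera     | Carol   
Speaker    | NULL    


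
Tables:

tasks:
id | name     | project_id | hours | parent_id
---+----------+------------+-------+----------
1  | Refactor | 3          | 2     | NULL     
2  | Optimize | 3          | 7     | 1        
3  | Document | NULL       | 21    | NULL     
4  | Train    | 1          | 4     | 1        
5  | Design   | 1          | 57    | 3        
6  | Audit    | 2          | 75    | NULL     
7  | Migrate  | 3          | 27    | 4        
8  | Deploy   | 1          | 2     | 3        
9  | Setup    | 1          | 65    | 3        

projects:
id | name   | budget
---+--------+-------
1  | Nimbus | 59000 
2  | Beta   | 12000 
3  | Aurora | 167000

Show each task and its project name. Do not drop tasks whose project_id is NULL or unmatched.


LEFT JOIN keeps every row from tasks (the left table); where project_id has no match in projects, the project columns become NULL. Walk through each task:
  - task 1 (Refactor): project_id=3 -> matches Aurora
  - task 2 (Optimize): project_id=3 -> matches Aurora
  - task 3 (Document): project_id=NULL, no match -> kept with NULL
  - task 4 (Train): project_id=1 -> matches Nimbus
  - task 5 (Design): project_id=1 -> matches Nimbus
  - task 6 (Audit): project_id=2 -> matches Beta
  - task 7 (Migrate): project_id=3 -> matches Aurora
  - task 8 (Deploy): project_id=1 -> matches Nimbus
  - task 9 (Setup): project_id=1 -> matches Nimbus
All 9 rows appear; 1 has NULL project.

SQL:
SELECT a.name, b.name AS project
FROM tasks a
LEFT JOIN projects b ON a.project_id = b.id

Result:
name     | project
---------+--------
Refactor | Aurora 
Optimize | Aurora 
Document | NULL   
Train    | Nimbus 
Design   | Nimbus 
Audit    | Beta   
Migrate  | Aurora 
Deploy   | Nimbus 
Setup    | Nimbus 


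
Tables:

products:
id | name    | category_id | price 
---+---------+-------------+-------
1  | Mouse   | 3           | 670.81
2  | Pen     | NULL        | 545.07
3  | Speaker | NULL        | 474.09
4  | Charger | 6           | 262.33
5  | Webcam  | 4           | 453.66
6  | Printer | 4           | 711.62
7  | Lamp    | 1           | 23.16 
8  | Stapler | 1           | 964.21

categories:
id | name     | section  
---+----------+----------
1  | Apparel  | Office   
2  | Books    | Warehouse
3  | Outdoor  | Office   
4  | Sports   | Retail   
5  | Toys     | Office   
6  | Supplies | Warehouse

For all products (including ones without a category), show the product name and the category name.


LEFT JOIN keeps every row from products (the left table); where category_id has no match in categories, the category columns become NULL. Walk through each product:
  - product 1 (Mouse): category_id=3 -> matches Outdoor
  - product 2 (Pen): category_id=NULL, no match -> kept with NULL
  - product 3 (Speaker): category_id=NULL, no match -> kept with NULL
  - product 4 (Charger): category_id=6 -> matches Supplies
  - product 5 (Webcam): category_id=4 -> matches Sports
  - product 6 (Printer): category_id=4 -> matches Sports
  - product 7 (Lamp): category_id=1 -> matches Apparel
  - product 8 (Stapler): category_id=1 -> matches Apparel
All 8 rows appear; 2 have NULL category.

SQL:
SELECT a.name, b.name AS category
FROM products a
LEFT JOIN categories b ON a.category_id = b.id

Result:
name    | category
--------+---------
Mouse   | Outdoor 
Pen     | NULL    
Speaker | NULL    
Charger | Supplies
Webcam  | Sports  
Printer | Sports  
Lamp    | Apparel 
Stapler | Apparel 


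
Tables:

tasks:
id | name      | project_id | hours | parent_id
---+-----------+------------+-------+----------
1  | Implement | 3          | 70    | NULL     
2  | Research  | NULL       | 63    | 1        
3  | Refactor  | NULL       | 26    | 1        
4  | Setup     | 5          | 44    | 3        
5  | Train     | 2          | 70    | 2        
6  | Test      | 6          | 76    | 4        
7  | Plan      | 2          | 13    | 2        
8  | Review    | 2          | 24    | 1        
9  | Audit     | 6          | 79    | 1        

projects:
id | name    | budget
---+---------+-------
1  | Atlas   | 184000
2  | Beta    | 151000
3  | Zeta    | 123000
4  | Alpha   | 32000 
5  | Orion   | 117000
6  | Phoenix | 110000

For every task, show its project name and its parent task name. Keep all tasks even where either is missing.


Two LEFT JOINs from the same base table tasks: one to projects via project_id, one to tasks itself via parent_id. Both are LEFT so every task is preserved.
Match against projects:
  - task 1 (Implement): project_id=3 -> matches Zeta
  - task 2 (Research): project_id=NULL, no match -> kept with NULL
  - task 3 (Refactor): project_id=NULL, no match -> kept with NULL
  - task 4 (Setup): project_id=5 -> matches Orion
  - task 5 (Train): project_id=2 -> matches Beta
  - task 6 (Test): project_id=6 -> matches Phoenix
  - task 7 (Plan): project_id=2 -> matches Beta
  - task 8 (Review): project_id=2 -> matches Beta
  - task 9 (Audit): project_id=6 -> matches Phoenix
Match against tasks (self):
  - task 1 (Implement): parent_id=NULL -> NULL
  - task 2 (Research): parent_id=1 -> Implement
  - task 3 (Refactor): parent_id=1 -> Implement
  - task 4 (Setup): parent_id=3 -> Refactor
  - task 5 (Train): parent_id=2 -> Research
  - task 6 (Test): parent_id=4 -> Setup
  - task 7 (Plan): parent_id=2 -> Research
  - task 8 (Review): parent_id=1 -> Implement
  - task 9 (Audit): parent_id=1 -> Implement

SQL:
SELECT a.name, b.name AS project, c.name AS parent
FROM tasks a
LEFT JOIN projects b ON a.project_id = b.id
LEFT JOIN tasks c ON a.parent_id = c.id

Result:
name      | project | parent   
----------+---------+----------
Implement | Zeta    | NULL     
Research  | NULL    | Implement
Refactor  | NULL    | Implement
Setup     | Orion   | Refactor 
Train     | Beta    | Research 
Test      | Phoenix | Setup    
Plan      | Beta    | Research 
Review    | Beta    | Implement
Audit     | Phoenix | Implement


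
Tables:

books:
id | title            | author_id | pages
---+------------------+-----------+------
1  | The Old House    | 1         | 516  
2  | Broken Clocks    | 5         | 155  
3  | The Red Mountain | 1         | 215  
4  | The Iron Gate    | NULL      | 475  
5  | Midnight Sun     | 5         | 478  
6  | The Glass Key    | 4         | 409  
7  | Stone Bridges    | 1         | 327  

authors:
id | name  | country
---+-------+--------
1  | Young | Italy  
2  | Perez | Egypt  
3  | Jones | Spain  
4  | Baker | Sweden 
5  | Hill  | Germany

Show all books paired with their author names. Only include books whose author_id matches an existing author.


INNER JOIN keeps only books rows whose author_id matches an id in authors. Walk through each book:
  - book 1 (The Old House): author_id=1 -> matches Young
  - book 2 (Broken Clocks): author_id=5 -> matches Hill
  - book 3 (The Red Mountain): author_id=1 -> matches Young
  - book 4 (The Iron Gate): author_id=NULL, no match -> dropped
  - book 5 (Midnight Sun): author_id=5 -> matches Hill
  - book 6 (The Glass Key): author_id=4 -> matches Baker
  - book 7 (Stone Bridges): author_id=1 -> matches Young
So 1 of 7 rows is dropped.

SQL:
SELECT a.title, b.name AS author
FROM books a
INNER JOIN authors b ON a.author_id = b.id

Result:
title            | author
-----------------+-------
The Old House    | Young 
Broken Clocks    | Hill  
The Red Mountain | Young 
Midnight Sun     | Hill  
The Glass Key    | Baker 
Stone Bridges    | Young 


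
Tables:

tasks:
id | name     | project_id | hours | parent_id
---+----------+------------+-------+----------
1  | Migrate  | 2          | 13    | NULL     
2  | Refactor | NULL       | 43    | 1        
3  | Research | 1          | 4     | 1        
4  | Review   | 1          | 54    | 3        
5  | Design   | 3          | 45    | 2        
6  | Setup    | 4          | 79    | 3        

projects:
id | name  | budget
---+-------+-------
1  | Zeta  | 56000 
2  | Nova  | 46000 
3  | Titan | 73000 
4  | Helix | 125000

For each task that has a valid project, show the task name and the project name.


INNER JOIN keeps only tasks rows whose project_id matches an id in projects. Walk through each task:
  - task 1 (Migrate): project_id=2 -> matches Nova
  - task 2 (Refactor): project_id=NULL, no match -> dropped
  - task 3 (Research): project_id=1 -> matches Zeta
  - task 4 (Review): project_id=1 -> matches Zeta
  - task 5 (Design): project_id=3 -> matches Titan
  - task 6 (Setup): project_id=4 -> matches Helix
So 1 of 6 rows is dropped.

SQL:
SELECT a.name, b.name AS project
FROM tasks a
INNER JOIN projects b ON a.project_id = b.id

Result:
name     | project
---------+--------
Migrate  | Nova   
Research | Zeta   
Review   | Zeta   
Design   | Titan  
Setup    | Helix  


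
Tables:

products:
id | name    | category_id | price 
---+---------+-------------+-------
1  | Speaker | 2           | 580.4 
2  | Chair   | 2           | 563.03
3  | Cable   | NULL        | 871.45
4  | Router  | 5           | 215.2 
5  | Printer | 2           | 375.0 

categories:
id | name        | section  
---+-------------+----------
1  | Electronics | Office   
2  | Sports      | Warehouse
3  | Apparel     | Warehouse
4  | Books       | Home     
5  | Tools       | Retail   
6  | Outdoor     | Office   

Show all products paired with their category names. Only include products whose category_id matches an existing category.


INNER JOIN keeps only products rows whose category_id matches an id in categories. Walk through each product:
  - product 1 (Speaker): category_id=2 -> matches Sports
  - product 2 (Chair): category_id=2 -> matches Sports
  - product 3 (Cable): category_id=NULL, no match -> dropped
  - product 4 (Router): category_id=5 -> matches Tools
  - product 5 (Printer): category_id=2 -> matches Sports
So 1 of 5 rows is dropped.

SQL:
SELECT a.name, b.name AS category
FROM products a
INNER JOIN categories b ON a.category_id = b.id

Result:
name    | category
--------+---------
Speaker | Sports  
Chair   | Sports  
Router  | Tools   
Printer | Sports  


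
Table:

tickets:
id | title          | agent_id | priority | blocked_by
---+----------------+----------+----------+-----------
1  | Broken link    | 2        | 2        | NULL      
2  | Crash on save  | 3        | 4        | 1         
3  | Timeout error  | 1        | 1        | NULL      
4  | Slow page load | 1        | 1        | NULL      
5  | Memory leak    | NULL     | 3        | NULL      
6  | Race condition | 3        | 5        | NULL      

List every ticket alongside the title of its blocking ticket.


This is a self-join: tickets is joined to a second copy of itself, matching each row's blocked_by to another row's id. Use LEFT JOIN so rows with blocked_by=NULL are kept.
  - ticket 1 (Broken link): blocked_by=NULL -> NULL
  - ticket 2 (Crash on save): blocked_by=1 -> Broken link
  - ticket 3 (Timeout error): blocked_by=NULL -> NULL
  - ticket 4 (Slow page load): blocked_by=NULL -> NULL
  - ticket 5 (Memory leak): blocked_by=NULL -> NULL
  - ticket 6 (Race condition): blocked_by=NULL -> NULL

SQL:
SELECT a.title AS item, b.title AS blocked_by
FROM tickets a
LEFT JOIN tickets b ON a.blocked_by = b.id

Result:
item           | blocked_by 
---------------+------------
Broken link    | NULL       
Crash on save  | Broken link
Timeout error  | NULL       
Slow page load | NULL       
Memory leak    | NULL       
Race condition | NULL       


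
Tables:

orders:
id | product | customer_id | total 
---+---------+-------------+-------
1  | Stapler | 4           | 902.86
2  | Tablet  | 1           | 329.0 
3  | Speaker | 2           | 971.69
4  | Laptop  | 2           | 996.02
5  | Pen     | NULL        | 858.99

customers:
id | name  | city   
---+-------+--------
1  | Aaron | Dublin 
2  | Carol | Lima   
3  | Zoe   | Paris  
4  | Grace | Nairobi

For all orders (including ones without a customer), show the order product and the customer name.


LEFT JOIN keeps every row from orders (the left table); where customer_id has no match in customers, the customer columns become NULL. Walk through each order:
  - order 1 (Stapler): customer_id=4 -> matches Grace
  - order 2 (Tablet): customer_id=1 -> matches Aaron
  - order 3 (Speaker): customer_id=2 -> matches Carol
  - order 4 (Laptop): customer_id=2 -> matches Carol
  - order 5 (Pen): customer_id=NULL, no match -> kept with NULL
All 5 rows appear; 1 has NULL customer.

SQL:
SELECT a.product, b.name AS customer
FROM orders a
LEFT JOIN customers b ON a.customer_id = b.id

Result:
product | customer
--------+---------
Stapler | Grace   
Tablet  | Aaron   
Speaker | Carol   
Laptop  | Carol   
Pen     | NULL    
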